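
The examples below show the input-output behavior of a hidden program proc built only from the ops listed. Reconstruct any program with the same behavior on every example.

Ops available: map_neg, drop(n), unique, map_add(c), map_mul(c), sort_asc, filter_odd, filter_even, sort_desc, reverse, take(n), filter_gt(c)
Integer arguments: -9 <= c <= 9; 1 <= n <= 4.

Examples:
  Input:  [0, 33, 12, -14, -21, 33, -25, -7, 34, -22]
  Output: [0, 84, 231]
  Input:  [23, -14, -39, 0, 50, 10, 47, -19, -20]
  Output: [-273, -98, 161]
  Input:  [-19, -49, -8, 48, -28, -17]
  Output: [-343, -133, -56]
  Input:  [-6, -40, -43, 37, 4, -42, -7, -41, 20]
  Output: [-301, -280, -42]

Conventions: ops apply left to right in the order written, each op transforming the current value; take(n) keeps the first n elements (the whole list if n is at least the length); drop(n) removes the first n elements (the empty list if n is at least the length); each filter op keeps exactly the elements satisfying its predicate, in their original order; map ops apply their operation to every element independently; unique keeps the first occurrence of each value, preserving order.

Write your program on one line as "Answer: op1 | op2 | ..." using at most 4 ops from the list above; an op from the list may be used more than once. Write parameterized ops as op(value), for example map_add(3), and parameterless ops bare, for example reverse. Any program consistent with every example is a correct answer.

take(3) | map_mul(7) | sort_asc

Check, running the answer program on each example:
  [0, 33, 12, -14, -21, 33, -25, -7, 34, -22] -> [0, 33, 12] -> [0, 231, 84] -> [0, 84, 231]
  [23, -14, -39, 0, 50, 10, 47, -19, -20] -> [23, -14, -39] -> [161, -98, -273] -> [-273, -98, 161]
  [-19, -49, -8, 48, -28, -17] -> [-19, -49, -8] -> [-133, -343, -56] -> [-343, -133, -56]
  [-6, -40, -43, 37, 4, -42, -7, -41, 20] -> [-6, -40, -43] -> [-42, -280, -301] -> [-301, -280, -42]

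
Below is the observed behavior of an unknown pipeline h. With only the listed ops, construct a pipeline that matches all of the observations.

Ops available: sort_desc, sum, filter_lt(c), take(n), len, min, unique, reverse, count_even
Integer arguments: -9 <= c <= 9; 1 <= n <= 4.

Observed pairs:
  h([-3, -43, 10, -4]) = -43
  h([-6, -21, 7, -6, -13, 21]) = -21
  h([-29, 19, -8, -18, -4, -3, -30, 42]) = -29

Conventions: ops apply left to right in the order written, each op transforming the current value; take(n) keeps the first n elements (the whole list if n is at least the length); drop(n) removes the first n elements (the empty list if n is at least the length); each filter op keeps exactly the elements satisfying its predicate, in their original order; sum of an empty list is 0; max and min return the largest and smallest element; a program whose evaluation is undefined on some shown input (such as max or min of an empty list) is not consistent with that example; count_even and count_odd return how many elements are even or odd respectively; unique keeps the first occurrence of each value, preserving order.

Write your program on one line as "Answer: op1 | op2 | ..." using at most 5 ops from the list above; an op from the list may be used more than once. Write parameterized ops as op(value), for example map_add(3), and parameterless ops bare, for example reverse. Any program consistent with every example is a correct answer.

take(4) | take(2) | filter_lt(5) | min

Check, running the answer program on each example:
  [-3, -43, 10, -4] -> [-3, -43, 10, -4] -> [-3, -43] -> [-3, -43] -> -43
  [-6, -21, 7, -6, -13, 21] -> [-6, -21, 7, -6] -> [-6, -21] -> [-6, -21] -> -21
  [-29, 19, -8, -18, -4, -3, -30, 42] -> [-29, 19, -8, -18] -> [-29, 19] -> [-29] -> -29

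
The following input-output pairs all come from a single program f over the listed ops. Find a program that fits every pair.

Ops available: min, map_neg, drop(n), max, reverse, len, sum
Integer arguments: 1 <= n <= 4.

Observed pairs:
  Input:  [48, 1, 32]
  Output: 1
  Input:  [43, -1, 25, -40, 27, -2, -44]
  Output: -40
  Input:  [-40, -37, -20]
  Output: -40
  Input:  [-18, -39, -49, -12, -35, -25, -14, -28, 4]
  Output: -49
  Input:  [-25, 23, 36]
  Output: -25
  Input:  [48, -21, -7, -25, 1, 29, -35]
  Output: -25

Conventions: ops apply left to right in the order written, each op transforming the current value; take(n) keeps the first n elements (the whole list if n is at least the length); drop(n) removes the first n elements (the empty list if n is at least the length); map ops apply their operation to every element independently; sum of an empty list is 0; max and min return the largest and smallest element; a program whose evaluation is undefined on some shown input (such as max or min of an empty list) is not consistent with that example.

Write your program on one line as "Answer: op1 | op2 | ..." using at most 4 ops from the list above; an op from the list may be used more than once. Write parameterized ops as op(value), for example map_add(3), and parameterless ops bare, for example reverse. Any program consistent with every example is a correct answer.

reverse | drop(1) | min

Check, running the answer program on each example:
  [48, 1, 32] -> [32, 1, 48] -> [1, 48] -> 1
  [43, -1, 25, -40, 27, -2, -44] -> [-44, -2, 27, -40, 25, -1, 43] -> [-2, 27, -40, 25, -1, 43] -> -40
  [-40, -37, -20] -> [-20, -37, -40] -> [-37, -40] -> -40
  [-18, -39, -49, -12, -35, -25, -14, -28, 4] -> [4, -28, -14, -25, -35, -12, -49, -39, -18] -> [-28, -14, -25, -35, -12, -49, -39, -18] -> -49
  [-25, 23, 36] -> [36, 23, -25] -> [23, -25] -> -25
  [48, -21, -7, -25, 1, 29, -35] -> [-35, 29, 1, -25, -7, -21, 48] -> [29, 1, -25, -7, -21, 48] -> -25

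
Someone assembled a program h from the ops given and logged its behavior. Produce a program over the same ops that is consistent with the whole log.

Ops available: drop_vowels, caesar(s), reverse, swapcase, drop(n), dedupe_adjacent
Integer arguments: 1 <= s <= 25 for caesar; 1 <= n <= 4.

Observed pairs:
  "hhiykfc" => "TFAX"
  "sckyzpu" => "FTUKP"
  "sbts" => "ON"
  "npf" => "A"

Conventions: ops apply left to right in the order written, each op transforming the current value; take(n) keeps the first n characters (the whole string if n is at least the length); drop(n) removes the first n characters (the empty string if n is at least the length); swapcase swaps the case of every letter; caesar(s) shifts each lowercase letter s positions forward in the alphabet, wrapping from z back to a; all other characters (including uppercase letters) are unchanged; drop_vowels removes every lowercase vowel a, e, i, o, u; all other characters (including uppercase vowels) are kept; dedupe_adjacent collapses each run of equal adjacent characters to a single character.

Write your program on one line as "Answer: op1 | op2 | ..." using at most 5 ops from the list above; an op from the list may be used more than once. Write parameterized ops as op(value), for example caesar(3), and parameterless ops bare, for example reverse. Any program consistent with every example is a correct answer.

dedupe_adjacent | drop(2) | caesar(21) | swapcase

Check, running the answer program on each example:
  "hhiykfc" -> "hiykfc" -> "ykfc" -> "tfax" -> "TFAX"
  "sckyzpu" -> "sckyzpu" -> "kyzpu" -> "ftukp" -> "FTUKP"
  "sbts" -> "sbts" -> "ts" -> "on" -> "ON"
  "npf" -> "npf" -> "f" -> "a" -> "A"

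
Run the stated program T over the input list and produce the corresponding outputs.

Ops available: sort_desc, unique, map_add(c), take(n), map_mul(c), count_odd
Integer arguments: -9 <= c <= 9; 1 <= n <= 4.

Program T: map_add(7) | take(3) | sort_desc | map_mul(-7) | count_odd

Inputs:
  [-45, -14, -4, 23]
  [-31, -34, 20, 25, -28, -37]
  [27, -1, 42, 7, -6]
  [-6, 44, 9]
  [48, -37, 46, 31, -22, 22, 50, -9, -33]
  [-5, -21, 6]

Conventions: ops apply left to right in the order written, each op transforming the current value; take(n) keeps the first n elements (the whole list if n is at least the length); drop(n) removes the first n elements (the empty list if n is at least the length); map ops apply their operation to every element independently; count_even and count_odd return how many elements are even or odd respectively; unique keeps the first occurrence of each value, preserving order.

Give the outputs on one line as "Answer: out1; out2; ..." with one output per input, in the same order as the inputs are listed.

Execution, op by op:
  [-45, -14, -4, 23] -> [-38, -7, 3, 30] -> [-38, -7, 3] -> [3, -7, -38] -> [-21, 49, 266] -> 2
  [-31, -34, 20, 25, -28, -37] -> [-24, -27, 27, 32, -21, -30] -> [-24, -27, 27] -> [27, -24, -27] -> [-189, 168, 189] -> 2
  [27, -1, 42, 7, -6] -> [34, 6, 49, 14, 1] -> [34, 6, 49] -> [49, 34, 6] -> [-343, -238, -42] -> 1
  [-6, 44, 9] -> [1, 51, 16] -> [1, 51, 16] -> [51, 16, 1] -> [-357, -112, -7] -> 2
  [48, -37, 46, 31, -22, 22, 50, -9, -33] -> [55, -30, 53, 38, -15, 29, 57, -2, -26] -> [55, -30, 53] -> [55, 53, -30] -> [-385, -371, 210] -> 2
  [-5, -21, 6] -> [2, -14, 13] -> [2, -14, 13] -> [13, 2, -14] -> [-91, -14, 98] -> 1

2; 2; 1; 2; 2; 1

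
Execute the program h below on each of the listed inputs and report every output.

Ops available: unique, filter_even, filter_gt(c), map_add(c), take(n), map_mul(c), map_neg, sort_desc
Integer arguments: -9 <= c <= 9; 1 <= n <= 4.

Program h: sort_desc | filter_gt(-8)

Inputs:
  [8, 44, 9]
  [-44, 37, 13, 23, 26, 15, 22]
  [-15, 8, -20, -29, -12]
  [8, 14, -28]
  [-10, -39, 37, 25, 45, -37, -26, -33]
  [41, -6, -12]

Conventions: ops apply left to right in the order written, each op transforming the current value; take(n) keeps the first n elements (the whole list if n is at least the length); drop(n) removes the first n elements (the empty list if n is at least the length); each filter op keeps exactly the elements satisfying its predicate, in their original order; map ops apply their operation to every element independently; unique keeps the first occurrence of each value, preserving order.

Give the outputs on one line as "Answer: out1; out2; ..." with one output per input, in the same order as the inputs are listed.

[44, 9, 8]; [37, 26, 23, 22, 15, 13]; [8]; [14, 8]; [45, 37, 25]; [41, -6]

Execution, op by op:
  [8, 44, 9] -> [44, 9, 8] -> [44, 9, 8]
  [-44, 37, 13, 23, 26, 15, 22] -> [37, 26, 23, 22, 15, 13, -44] -> [37, 26, 23, 22, 15, 13]
  [-15, 8, -20, -29, -12] -> [8, -12, -15, -20, -29] -> [8]
  [8, 14, -28] -> [14, 8, -28] -> [14, 8]
  [-10, -39, 37, 25, 45, -37, -26, -33] -> [45, 37, 25, -10, -26, -33, -37, -39] -> [45, 37, 25]
  [41, -6, -12] -> [41, -6, -12] -> [41, -6]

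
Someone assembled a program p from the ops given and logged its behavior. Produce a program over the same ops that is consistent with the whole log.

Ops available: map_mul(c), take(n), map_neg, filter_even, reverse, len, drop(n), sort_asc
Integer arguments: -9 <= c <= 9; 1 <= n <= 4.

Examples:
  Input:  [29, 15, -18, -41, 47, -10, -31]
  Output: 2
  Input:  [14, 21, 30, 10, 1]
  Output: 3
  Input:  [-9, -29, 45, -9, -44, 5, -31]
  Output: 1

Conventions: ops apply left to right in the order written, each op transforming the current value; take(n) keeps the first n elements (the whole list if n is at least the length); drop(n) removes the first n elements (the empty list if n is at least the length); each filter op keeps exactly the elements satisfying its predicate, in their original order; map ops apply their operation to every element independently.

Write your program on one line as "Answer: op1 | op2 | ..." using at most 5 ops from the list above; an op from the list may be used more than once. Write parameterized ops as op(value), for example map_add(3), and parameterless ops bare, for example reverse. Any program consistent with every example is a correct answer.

filter_even | map_mul(-7) | reverse | len

Check, running the answer program on each example:
  [29, 15, -18, -41, 47, -10, -31] -> [-18, -10] -> [126, 70] -> [70, 126] -> 2
  [14, 21, 30, 10, 1] -> [14, 30, 10] -> [-98, -210, -70] -> [-70, -210, -98] -> 3
  [-9, -29, 45, -9, -44, 5, -31] -> [-44] -> [308] -> [308] -> 1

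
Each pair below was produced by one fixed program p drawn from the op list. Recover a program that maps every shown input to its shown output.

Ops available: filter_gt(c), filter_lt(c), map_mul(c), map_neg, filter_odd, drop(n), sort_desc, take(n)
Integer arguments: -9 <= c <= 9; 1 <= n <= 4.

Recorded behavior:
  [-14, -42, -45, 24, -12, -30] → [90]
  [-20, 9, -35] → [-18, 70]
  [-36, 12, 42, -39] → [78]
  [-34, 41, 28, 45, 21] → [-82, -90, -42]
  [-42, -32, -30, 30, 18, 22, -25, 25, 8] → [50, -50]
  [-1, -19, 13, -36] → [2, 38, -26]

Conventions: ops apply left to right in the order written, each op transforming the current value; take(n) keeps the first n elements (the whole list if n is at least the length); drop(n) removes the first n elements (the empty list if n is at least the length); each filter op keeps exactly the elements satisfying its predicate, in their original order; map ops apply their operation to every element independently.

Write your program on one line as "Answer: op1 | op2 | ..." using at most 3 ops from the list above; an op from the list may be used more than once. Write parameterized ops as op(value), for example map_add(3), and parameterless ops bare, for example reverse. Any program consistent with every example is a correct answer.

map_neg | filter_odd | map_mul(2)

Check, running the answer program on each example:
  [-14, -42, -45, 24, -12, -30] -> [14, 42, 45, -24, 12, 30] -> [45] -> [90]
  [-20, 9, -35] -> [20, -9, 35] -> [-9, 35] -> [-18, 70]
  [-36, 12, 42, -39] -> [36, -12, -42, 39] -> [39] -> [78]
  [-34, 41, 28, 45, 21] -> [34, -41, -28, -45, -21] -> [-41, -45, -21] -> [-82, -90, -42]
  [-42, -32, -30, 30, 18, 22, -25, 25, 8] -> [42, 32, 30, -30, -18, -22, 25, -25, -8] -> [25, -25] -> [50, -50]
  [-1, -19, 13, -36] -> [1, 19, -13, 36] -> [1, 19, -13] -> [2, 38, -26]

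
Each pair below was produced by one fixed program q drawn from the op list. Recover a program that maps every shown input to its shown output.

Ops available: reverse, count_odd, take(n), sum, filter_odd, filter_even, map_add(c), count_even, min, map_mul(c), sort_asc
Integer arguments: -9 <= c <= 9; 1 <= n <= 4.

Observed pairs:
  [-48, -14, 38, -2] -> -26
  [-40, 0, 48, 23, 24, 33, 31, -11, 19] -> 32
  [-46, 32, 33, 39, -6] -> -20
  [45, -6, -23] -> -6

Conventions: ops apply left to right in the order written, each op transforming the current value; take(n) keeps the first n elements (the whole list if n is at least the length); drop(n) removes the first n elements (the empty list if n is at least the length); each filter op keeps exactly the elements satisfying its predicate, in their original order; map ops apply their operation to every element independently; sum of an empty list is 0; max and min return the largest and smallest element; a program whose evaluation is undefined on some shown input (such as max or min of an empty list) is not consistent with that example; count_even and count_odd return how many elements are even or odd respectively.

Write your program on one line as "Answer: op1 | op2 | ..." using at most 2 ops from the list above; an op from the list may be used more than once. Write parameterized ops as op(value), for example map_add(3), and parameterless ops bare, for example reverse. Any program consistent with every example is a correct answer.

filter_even | sum

Check, running the answer program on each example:
  [-48, -14, 38, -2] -> [-48, -14, 38, -2] -> -26
  [-40, 0, 48, 23, 24, 33, 31, -11, 19] -> [-40, 0, 48, 24] -> 32
  [-46, 32, 33, 39, -6] -> [-46, 32, -6] -> -20
  [45, -6, -23] -> [-6] -> -6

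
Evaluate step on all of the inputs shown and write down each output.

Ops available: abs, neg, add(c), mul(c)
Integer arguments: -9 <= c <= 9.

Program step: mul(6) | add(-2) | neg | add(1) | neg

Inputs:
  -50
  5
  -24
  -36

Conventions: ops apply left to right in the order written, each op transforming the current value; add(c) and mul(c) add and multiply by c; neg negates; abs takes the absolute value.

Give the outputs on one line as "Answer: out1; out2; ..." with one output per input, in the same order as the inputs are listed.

-303; 27; -147; -219

Execution, op by op:
  -50 -> -300 -> -302 -> 302 -> 303 -> -303
  5 -> 30 -> 28 -> -28 -> -27 -> 27
  -24 -> -144 -> -146 -> 146 -> 147 -> -147
  -36 -> -216 -> -218 -> 218 -> 219 -> -219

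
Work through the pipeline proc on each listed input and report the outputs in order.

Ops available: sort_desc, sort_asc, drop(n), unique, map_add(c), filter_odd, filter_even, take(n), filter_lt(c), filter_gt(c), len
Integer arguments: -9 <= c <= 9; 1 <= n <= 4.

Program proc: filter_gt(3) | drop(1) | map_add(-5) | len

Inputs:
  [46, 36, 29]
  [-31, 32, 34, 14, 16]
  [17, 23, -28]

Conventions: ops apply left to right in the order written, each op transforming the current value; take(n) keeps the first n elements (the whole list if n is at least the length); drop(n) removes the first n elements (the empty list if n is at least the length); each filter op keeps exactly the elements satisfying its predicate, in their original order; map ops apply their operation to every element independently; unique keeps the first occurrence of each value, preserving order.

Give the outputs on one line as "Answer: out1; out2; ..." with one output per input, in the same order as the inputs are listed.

2; 3; 1

Execution, op by op:
  [46, 36, 29] -> [46, 36, 29] -> [36, 29] -> [31, 24] -> 2
  [-31, 32, 34, 14, 16] -> [32, 34, 14, 16] -> [34, 14, 16] -> [29, 9, 11] -> 3
  [17, 23, -28] -> [17, 23] -> [23] -> [18] -> 1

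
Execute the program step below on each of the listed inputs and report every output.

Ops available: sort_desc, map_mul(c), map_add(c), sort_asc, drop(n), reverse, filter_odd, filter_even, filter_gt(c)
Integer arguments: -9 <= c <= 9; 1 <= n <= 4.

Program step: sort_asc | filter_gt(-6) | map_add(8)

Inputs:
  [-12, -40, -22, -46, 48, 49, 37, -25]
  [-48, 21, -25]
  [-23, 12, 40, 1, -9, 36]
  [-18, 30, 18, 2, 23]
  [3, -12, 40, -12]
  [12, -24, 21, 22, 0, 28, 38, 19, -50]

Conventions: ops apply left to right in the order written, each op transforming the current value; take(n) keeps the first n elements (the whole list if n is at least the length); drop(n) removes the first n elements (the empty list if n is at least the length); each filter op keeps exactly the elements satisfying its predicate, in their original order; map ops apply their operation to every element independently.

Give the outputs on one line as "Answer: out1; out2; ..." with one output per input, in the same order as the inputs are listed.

[45, 56, 57]; [29]; [9, 20, 44, 48]; [10, 26, 31, 38]; [11, 48]; [8, 20, 27, 29, 30, 36, 46]

Execution, op by op:
  [-12, -40, -22, -46, 48, 49, 37, -25] -> [-46, -40, -25, -22, -12, 37, 48, 49] -> [37, 48, 49] -> [45, 56, 57]
  [-48, 21, -25] -> [-48, -25, 21] -> [21] -> [29]
  [-23, 12, 40, 1, -9, 36] -> [-23, -9, 1, 12, 36, 40] -> [1, 12, 36, 40] -> [9, 20, 44, 48]
  [-18, 30, 18, 2, 23] -> [-18, 2, 18, 23, 30] -> [2, 18, 23, 30] -> [10, 26, 31, 38]
  [3, -12, 40, -12] -> [-12, -12, 3, 40] -> [3, 40] -> [11, 48]
  [12, -24, 21, 22, 0, 28, 38, 19, -50] -> [-50, -24, 0, 12, 19, 21, 22, 28, 38] -> [0, 12, 19, 21, 22, 28, 38] -> [8, 20, 27, 29, 30, 36, 46]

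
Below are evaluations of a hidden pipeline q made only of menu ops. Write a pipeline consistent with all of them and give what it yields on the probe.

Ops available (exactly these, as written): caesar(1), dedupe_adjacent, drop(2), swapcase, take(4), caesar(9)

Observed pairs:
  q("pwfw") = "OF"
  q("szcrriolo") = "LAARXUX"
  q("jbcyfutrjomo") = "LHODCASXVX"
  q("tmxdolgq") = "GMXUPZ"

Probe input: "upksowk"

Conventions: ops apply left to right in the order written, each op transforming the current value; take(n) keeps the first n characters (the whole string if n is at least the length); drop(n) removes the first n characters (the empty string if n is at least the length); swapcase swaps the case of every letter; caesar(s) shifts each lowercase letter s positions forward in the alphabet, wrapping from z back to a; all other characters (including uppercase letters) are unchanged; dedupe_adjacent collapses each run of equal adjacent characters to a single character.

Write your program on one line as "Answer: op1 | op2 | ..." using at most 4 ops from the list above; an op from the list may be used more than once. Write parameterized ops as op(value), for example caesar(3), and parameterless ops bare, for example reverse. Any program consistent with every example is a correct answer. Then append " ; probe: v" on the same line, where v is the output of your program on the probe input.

drop(2) | caesar(9) | swapcase ; probe: "TBXFT"

Check, running the answer program on each example:
  "pwfw" -> "fw" -> "of" -> "OF"
  "szcrriolo" -> "crriolo" -> "laarxux" -> "LAARXUX"
  "jbcyfutrjomo" -> "cyfutrjomo" -> "lhodcasxvx" -> "LHODCASXVX"
  "tmxdolgq" -> "xdolgq" -> "gmxupz" -> "GMXUPZ"
  probe: "upksowk" -> "ksowk" -> "tbxft" -> "TBXFT"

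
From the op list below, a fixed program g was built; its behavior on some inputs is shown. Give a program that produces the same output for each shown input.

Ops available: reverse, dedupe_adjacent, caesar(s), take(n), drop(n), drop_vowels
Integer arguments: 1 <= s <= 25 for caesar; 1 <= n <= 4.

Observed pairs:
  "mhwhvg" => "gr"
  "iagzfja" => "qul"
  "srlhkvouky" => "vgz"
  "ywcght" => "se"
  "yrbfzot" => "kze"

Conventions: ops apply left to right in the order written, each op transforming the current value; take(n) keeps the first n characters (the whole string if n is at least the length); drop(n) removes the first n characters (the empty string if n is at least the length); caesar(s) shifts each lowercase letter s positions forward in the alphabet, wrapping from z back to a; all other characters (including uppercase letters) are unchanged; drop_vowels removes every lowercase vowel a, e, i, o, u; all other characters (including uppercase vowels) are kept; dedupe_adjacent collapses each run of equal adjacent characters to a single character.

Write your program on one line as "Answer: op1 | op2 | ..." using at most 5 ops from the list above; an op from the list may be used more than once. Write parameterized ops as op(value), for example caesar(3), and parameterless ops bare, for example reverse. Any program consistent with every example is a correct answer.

drop(2) | drop(2) | caesar(11) | take(3)

Check, running the answer program on each example:
  "mhwhvg" -> "whvg" -> "vg" -> "gr" -> "gr"
  "iagzfja" -> "gzfja" -> "fja" -> "qul" -> "qul"
  "srlhkvouky" -> "lhkvouky" -> "kvouky" -> "vgzfvj" -> "vgz"
  "ywcght" -> "cght" -> "ht" -> "se" -> "se"
  "yrbfzot" -> "bfzot" -> "zot" -> "kze" -> "kze"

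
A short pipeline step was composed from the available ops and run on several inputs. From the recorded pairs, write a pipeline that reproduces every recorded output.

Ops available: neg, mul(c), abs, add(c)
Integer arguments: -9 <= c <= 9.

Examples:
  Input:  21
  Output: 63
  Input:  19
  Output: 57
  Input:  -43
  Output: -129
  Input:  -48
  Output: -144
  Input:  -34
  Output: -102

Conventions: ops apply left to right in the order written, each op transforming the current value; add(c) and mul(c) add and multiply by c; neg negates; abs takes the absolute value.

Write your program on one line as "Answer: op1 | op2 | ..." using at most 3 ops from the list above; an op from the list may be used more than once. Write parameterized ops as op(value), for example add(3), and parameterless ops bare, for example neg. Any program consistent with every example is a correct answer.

neg | mul(-3)

Check, running the answer program on each example:
  21 -> -21 -> 63
  19 -> -19 -> 57
  -43 -> 43 -> -129
  -48 -> 48 -> -144
  -34 -> 34 -> -102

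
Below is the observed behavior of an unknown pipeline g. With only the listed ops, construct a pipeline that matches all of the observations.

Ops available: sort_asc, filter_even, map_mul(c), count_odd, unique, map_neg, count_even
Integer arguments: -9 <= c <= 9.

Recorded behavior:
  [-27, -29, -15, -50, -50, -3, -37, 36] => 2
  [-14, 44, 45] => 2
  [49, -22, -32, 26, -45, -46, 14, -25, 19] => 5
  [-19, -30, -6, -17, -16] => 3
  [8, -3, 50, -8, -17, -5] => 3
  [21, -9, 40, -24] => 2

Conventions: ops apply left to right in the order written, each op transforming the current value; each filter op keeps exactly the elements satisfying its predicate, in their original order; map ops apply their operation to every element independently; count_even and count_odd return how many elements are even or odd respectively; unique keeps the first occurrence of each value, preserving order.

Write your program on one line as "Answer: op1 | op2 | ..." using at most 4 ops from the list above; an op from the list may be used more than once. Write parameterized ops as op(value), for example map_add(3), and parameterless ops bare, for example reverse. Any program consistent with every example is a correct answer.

sort_asc | filter_even | unique | count_even

Check, running the answer program on each example:
  [-27, -29, -15, -50, -50, -3, -37, 36] -> [-50, -50, -37, -29, -27, -15, -3, 36] -> [-50, -50, 36] -> [-50, 36] -> 2
  [-14, 44, 45] -> [-14, 44, 45] -> [-14, 44] -> [-14, 44] -> 2
  [49, -22, -32, 26, -45, -46, 14, -25, 19] -> [-46, -45, -32, -25, -22, 14, 19, 26, 49] -> [-46, -32, -22, 14, 26] -> [-46, -32, -22, 14, 26] -> 5
  [-19, -30, -6, -17, -16] -> [-30, -19, -17, -16, -6] -> [-30, -16, -6] -> [-30, -16, -6] -> 3
  [8, -3, 50, -8, -17, -5] -> [-17, -8, -5, -3, 8, 50] -> [-8, 8, 50] -> [-8, 8, 50] -> 3
  [21, -9, 40, -24] -> [-24, -9, 21, 40] -> [-24, 40] -> [-24, 40] -> 2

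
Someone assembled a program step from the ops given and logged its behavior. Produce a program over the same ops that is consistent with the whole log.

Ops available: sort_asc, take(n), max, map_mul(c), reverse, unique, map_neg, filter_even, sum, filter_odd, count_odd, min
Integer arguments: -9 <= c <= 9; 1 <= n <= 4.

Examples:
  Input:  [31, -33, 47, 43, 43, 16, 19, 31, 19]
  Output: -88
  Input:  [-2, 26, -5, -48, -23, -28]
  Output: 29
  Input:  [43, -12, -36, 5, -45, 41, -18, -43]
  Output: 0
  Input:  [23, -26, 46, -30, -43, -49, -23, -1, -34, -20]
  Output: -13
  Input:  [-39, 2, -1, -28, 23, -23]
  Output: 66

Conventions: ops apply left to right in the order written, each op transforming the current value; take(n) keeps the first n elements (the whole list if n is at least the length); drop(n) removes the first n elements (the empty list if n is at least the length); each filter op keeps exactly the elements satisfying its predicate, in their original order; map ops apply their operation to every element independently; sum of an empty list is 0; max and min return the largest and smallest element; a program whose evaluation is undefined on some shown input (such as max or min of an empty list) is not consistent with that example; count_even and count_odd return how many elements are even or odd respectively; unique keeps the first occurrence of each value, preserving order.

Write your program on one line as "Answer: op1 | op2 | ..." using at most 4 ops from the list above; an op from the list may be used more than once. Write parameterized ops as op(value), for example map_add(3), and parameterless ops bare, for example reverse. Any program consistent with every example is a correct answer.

take(4) | map_neg | reverse | sum

Check, running the answer program on each example:
  [31, -33, 47, 43, 43, 16, 19, 31, 19] -> [31, -33, 47, 43] -> [-31, 33, -47, -43] -> [-43, -47, 33, -31] -> -88
  [-2, 26, -5, -48, -23, -28] -> [-2, 26, -5, -48] -> [2, -26, 5, 48] -> [48, 5, -26, 2] -> 29
  [43, -12, -36, 5, -45, 41, -18, -43] -> [43, -12, -36, 5] -> [-43, 12, 36, -5] -> [-5, 36, 12, -43] -> 0
  [23, -26, 46, -30, -43, -49, -23, -1, -34, -20] -> [23, -26, 46, -30] -> [-23, 26, -46, 30] -> [30, -46, 26, -23] -> -13
  [-39, 2, -1, -28, 23, -23] -> [-39, 2, -1, -28] -> [39, -2, 1, 28] -> [28, 1, -2, 39] -> 66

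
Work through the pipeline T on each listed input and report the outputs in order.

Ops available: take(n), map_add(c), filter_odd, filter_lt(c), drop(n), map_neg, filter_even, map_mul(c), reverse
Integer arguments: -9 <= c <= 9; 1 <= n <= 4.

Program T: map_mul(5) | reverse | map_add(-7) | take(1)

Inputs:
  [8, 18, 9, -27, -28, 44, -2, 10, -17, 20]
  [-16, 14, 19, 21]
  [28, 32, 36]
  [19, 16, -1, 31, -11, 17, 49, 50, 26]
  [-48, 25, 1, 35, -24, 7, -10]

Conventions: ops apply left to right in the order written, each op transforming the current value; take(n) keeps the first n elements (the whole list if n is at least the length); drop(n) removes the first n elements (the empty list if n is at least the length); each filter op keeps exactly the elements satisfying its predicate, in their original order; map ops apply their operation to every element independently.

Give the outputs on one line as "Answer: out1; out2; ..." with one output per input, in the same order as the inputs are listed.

Execution, op by op:
  [8, 18, 9, -27, -28, 44, -2, 10, -17, 20] -> [40, 90, 45, -135, -140, 220, -10, 50, -85, 100] -> [100, -85, 50, -10, 220, -140, -135, 45, 90, 40] -> [93, -92, 43, -17, 213, -147, -142, 38, 83, 33] -> [93]
  [-16, 14, 19, 21] -> [-80, 70, 95, 105] -> [105, 95, 70, -80] -> [98, 88, 63, -87] -> [98]
  [28, 32, 36] -> [140, 160, 180] -> [180, 160, 140] -> [173, 153, 133] -> [173]
  [19, 16, -1, 31, -11, 17, 49, 50, 26] -> [95, 80, -5, 155, -55, 85, 245, 250, 130] -> [130, 250, 245, 85, -55, 155, -5, 80, 95] -> [123, 243, 238, 78, -62, 148, -12, 73, 88] -> [123]
  [-48, 25, 1, 35, -24, 7, -10] -> [-240, 125, 5, 175, -120, 35, -50] -> [-50, 35, -120, 175, 5, 125, -240] -> [-57, 28, -127, 168, -2, 118, -247] -> [-57]

[93]; [98]; [173]; [123]; [-57]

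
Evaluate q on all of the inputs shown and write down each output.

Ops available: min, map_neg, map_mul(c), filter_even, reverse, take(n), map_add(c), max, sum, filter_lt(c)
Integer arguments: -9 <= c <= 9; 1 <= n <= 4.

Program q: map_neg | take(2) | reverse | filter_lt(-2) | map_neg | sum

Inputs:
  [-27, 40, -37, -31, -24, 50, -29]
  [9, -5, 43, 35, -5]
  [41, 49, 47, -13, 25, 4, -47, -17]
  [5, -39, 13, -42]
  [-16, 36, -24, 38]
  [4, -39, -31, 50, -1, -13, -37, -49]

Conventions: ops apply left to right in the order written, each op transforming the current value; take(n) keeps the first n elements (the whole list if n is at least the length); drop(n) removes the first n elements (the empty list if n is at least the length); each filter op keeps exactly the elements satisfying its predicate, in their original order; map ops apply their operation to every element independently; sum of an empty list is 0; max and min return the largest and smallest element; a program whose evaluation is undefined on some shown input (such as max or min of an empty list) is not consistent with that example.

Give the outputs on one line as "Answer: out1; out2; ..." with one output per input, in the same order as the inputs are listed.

Execution, op by op:
  [-27, 40, -37, -31, -24, 50, -29] -> [27, -40, 37, 31, 24, -50, 29] -> [27, -40] -> [-40, 27] -> [-40] -> [40] -> 40
  [9, -5, 43, 35, -5] -> [-9, 5, -43, -35, 5] -> [-9, 5] -> [5, -9] -> [-9] -> [9] -> 9
  [41, 49, 47, -13, 25, 4, -47, -17] -> [-41, -49, -47, 13, -25, -4, 47, 17] -> [-41, -49] -> [-49, -41] -> [-49, -41] -> [49, 41] -> 90
  [5, -39, 13, -42] -> [-5, 39, -13, 42] -> [-5, 39] -> [39, -5] -> [-5] -> [5] -> 5
  [-16, 36, -24, 38] -> [16, -36, 24, -38] -> [16, -36] -> [-36, 16] -> [-36] -> [36] -> 36
  [4, -39, -31, 50, -1, -13, -37, -49] -> [-4, 39, 31, -50, 1, 13, 37, 49] -> [-4, 39] -> [39, -4] -> [-4] -> [4] -> 4

40; 9; 90; 5; 36; 4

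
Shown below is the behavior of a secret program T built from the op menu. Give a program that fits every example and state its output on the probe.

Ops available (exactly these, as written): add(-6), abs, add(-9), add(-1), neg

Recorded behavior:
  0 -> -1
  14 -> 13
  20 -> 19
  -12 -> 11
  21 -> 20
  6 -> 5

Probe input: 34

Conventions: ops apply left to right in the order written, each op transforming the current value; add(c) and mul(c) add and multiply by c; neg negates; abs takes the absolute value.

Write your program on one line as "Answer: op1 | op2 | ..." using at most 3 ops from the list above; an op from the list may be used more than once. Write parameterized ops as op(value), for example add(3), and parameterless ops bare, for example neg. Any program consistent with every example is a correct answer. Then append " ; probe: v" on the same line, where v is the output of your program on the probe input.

abs | add(-1) ; probe: 33

Check, running the answer program on each example:
  0 -> 0 -> -1
  14 -> 14 -> 13
  20 -> 20 -> 19
  -12 -> 12 -> 11
  21 -> 21 -> 20
  6 -> 6 -> 5
  probe: 34 -> 34 -> 33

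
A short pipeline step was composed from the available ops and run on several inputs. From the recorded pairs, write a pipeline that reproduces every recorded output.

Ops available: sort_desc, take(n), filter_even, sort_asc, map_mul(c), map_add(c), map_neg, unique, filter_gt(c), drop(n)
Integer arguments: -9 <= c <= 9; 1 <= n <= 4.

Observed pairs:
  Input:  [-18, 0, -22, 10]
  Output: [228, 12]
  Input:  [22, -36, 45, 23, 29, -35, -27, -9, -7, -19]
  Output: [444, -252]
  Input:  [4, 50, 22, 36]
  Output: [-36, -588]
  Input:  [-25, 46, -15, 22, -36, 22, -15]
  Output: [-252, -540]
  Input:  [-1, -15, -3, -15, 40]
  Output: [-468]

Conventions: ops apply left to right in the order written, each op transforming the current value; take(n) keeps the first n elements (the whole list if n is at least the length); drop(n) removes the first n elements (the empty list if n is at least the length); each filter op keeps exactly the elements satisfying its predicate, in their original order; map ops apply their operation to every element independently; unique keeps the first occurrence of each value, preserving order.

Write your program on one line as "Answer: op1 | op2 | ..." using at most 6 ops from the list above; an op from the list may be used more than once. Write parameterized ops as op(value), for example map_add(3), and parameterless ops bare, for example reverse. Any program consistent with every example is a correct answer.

filter_even | map_mul(6) | map_add(-6) | take(2) | map_mul(-2) | sort_desc

Check, running the answer program on each example:
  [-18, 0, -22, 10] -> [-18, 0, -22, 10] -> [-108, 0, -132, 60] -> [-114, -6, -138, 54] -> [-114, -6] -> [228, 12] -> [228, 12]
  [22, -36, 45, 23, 29, -35, -27, -9, -7, -19] -> [22, -36] -> [132, -216] -> [126, -222] -> [126, -222] -> [-252, 444] -> [444, -252]
  [4, 50, 22, 36] -> [4, 50, 22, 36] -> [24, 300, 132, 216] -> [18, 294, 126, 210] -> [18, 294] -> [-36, -588] -> [-36, -588]
  [-25, 46, -15, 22, -36, 22, -15] -> [46, 22, -36, 22] -> [276, 132, -216, 132] -> [270, 126, -222, 126] -> [270, 126] -> [-540, -252] -> [-252, -540]
  [-1, -15, -3, -15, 40] -> [40] -> [240] -> [234] -> [234] -> [-468] -> [-468]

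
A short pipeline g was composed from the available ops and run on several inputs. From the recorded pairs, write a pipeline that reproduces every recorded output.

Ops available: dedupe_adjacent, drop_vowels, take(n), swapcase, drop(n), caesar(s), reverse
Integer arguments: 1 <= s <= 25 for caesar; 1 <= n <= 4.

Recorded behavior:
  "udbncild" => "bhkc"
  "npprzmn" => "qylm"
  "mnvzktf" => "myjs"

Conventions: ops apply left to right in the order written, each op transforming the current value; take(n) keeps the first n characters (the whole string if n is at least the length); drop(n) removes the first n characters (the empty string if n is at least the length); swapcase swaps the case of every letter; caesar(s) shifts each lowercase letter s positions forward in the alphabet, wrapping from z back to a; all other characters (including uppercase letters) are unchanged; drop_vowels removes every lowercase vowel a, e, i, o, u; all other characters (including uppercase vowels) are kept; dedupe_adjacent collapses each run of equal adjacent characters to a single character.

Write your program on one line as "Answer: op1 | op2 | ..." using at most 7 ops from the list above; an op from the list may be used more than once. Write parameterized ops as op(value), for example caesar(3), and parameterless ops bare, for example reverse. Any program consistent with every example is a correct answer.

caesar(25) | drop(1) | reverse | drop_vowels | take(4) | reverse

Check, running the answer program on each example:
  "udbncild" -> "tcambhkc" -> "cambhkc" -> "ckhbmac" -> "ckhbmc" -> "ckhb" -> "bhkc"
  "npprzmn" -> "mooqylm" -> "ooqylm" -> "mlyqoo" -> "mlyq" -> "mlyq" -> "qylm"
  "mnvzktf" -> "lmuyjse" -> "muyjse" -> "esjyum" -> "sjym" -> "sjym" -> "myjs"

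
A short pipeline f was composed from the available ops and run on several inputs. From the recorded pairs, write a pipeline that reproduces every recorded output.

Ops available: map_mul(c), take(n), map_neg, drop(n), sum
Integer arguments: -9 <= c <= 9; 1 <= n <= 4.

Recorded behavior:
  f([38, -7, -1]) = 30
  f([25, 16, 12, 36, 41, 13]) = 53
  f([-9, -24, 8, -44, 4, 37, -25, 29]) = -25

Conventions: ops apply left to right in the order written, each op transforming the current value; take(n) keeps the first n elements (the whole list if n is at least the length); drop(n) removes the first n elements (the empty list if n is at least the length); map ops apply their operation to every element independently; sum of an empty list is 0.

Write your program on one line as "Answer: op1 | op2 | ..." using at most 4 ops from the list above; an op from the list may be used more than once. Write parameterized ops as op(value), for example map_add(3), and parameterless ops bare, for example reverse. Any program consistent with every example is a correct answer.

map_neg | take(3) | map_neg | sum

Check, running the answer program on each example:
  [38, -7, -1] -> [-38, 7, 1] -> [-38, 7, 1] -> [38, -7, -1] -> 30
  [25, 16, 12, 36, 41, 13] -> [-25, -16, -12, -36, -41, -13] -> [-25, -16, -12] -> [25, 16, 12] -> 53
  [-9, -24, 8, -44, 4, 37, -25, 29] -> [9, 24, -8, 44, -4, -37, 25, -29] -> [9, 24, -8] -> [-9, -24, 8] -> -25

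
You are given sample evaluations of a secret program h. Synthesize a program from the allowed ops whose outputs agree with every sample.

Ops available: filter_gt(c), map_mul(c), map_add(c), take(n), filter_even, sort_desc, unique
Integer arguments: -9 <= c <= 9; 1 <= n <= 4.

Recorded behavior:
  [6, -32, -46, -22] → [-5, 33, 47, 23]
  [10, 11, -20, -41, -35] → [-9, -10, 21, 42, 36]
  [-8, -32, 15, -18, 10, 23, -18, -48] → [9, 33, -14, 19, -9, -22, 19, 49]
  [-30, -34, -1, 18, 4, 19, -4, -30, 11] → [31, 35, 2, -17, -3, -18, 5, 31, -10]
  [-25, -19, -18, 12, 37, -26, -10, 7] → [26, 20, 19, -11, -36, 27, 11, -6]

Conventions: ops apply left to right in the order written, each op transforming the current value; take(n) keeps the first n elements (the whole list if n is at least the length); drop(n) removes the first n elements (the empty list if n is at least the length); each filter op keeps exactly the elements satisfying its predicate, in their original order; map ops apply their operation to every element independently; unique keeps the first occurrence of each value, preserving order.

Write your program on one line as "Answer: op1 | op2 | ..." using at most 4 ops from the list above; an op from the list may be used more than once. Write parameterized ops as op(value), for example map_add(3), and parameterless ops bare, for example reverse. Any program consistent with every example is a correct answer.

map_add(6) | map_mul(-1) | map_add(7)

Check, running the answer program on each example:
  [6, -32, -46, -22] -> [12, -26, -40, -16] -> [-12, 26, 40, 16] -> [-5, 33, 47, 23]
  [10, 11, -20, -41, -35] -> [16, 17, -14, -35, -29] -> [-16, -17, 14, 35, 29] -> [-9, -10, 21, 42, 36]
  [-8, -32, 15, -18, 10, 23, -18, -48] -> [-2, -26, 21, -12, 16, 29, -12, -42] -> [2, 26, -21, 12, -16, -29, 12, 42] -> [9, 33, -14, 19, -9, -22, 19, 49]
  [-30, -34, -1, 18, 4, 19, -4, -30, 11] -> [-24, -28, 5, 24, 10, 25, 2, -24, 17] -> [24, 28, -5, -24, -10, -25, -2, 24, -17] -> [31, 35, 2, -17, -3, -18, 5, 31, -10]
  [-25, -19, -18, 12, 37, -26, -10, 7] -> [-19, -13, -12, 18, 43, -20, -4, 13] -> [19, 13, 12, -18, -43, 20, 4, -13] -> [26, 20, 19, -11, -36, 27, 11, -6]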